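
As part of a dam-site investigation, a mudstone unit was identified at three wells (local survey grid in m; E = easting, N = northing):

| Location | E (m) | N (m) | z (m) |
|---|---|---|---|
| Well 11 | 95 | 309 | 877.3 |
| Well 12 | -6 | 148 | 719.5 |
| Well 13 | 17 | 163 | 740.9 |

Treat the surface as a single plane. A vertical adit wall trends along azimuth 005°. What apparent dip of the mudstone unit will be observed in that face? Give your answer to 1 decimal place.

35.4°

Two edge vectors: Well 11→Well 12 = (-101, -161, -157.8), Well 11→Well 13 = (-78, -146, -136.4).
Normal n = (Well 11→Well 12) × (Well 11→Well 13) = (-1078.4, -1468, 2188).
So ∂z/∂E = −n_x/n_z = 0.49287 and ∂z/∂N = −n_y/n_z = 0.67093.
Unit vector along 005° is (sin 5°, cos 5°) = (0.0872, 0.9962).
Slope in that direction = a·(0.0872) + b·(0.9962) = 0.71134.
Apparent dip = arctan|0.71134| = 35.4° (true dip is 39.8°, so apparent ≤ true as expected).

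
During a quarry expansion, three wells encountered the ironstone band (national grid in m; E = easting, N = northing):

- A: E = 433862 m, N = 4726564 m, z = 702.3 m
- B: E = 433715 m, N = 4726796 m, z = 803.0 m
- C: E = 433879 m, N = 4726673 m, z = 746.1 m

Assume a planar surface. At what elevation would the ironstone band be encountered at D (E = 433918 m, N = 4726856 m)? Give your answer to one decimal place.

Two edge vectors: A→B = (-147, 232, 100.7), A→C = (17, 109, 43.8).
Normal n = (A→B) × (A→C) = (-814.7, 8150.5, -19967).
So ∂z/∂E = −n_x/n_z = −0.040802324 and ∂z/∂N = −n_y/n_z = 0.408198528.
Intercept c from A: 702.3 + 17702.58 − 1929376.47 = −1910971.59.
At (433918, 4726856): z = −17704.9 + 1929495.7 − 1910971.59 = 819.2 m.

819.2 m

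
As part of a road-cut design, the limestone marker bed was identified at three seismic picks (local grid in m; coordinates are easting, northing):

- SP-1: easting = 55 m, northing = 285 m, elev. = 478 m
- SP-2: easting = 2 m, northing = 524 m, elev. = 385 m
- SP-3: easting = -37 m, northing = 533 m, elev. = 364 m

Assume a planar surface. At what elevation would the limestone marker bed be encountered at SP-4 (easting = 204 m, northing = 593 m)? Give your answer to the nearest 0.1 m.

Two edge vectors: SP-1→SP-2 = (-53, 239, -93), SP-1→SP-3 = (-92, 248, -114).
Normal n = (SP-1→SP-2) × (SP-1→SP-3) = (-4182, 2514, 8844).
So ∂z/∂easting = −n_x/n_z = 0.47286 and ∂z/∂northing = −n_y/n_z = −0.28426.
Intercept c from SP-1: 478 − 26.01 + 81.01 = 533.01.
At (204, 593): z = 96.5 − 168.6 + 533.01 = 460.9 m.

460.9 m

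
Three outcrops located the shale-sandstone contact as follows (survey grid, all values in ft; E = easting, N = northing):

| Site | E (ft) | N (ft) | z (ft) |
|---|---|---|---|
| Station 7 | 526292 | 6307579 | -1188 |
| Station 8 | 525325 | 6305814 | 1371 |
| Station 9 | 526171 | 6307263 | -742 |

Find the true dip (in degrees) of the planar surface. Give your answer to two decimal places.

Two edge vectors: Station 7→Station 8 = (-967, -1765, 2559), Station 7→Station 9 = (-121, -316, 446).
Normal n = (Station 7→Station 8) × (Station 7→Station 9) = (21454, 121643, 92007).
So ∂z/∂E = −n_x/n_z = −0.23318 and ∂z/∂N = −n_y/n_z = −1.32211.
Gradient magnitude |∇z| = √(a² + b²) = √(0.05437 + 1.74796) = 1.34251.
True dip = arctan(1.34251) = 53.32°, dipping toward N (azimuth ≈ 010°).

53.32°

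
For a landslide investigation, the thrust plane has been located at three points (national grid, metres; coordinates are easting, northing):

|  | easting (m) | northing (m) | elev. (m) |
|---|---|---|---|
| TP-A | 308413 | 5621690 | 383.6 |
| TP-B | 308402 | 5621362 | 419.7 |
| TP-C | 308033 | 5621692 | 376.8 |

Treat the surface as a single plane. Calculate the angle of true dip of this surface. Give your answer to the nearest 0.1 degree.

6.4°

Two edge vectors: TP-A→TP-B = (-11, -328, 36.1), TP-A→TP-C = (-380, 2, -6.8).
Normal n = (TP-A→TP-B) × (TP-A→TP-C) = (2158.2, -13792.8, -124662).
So ∂z/∂easting = −n_x/n_z = 0.01731 and ∂z/∂northing = −n_y/n_z = −0.11064.
Gradient magnitude |∇z| = √(a² + b²) = √(0.00030 + 0.01224) = 0.11199.
True dip = arctan(0.11199) = 6.4°, dipping toward N (azimuth ≈ 351°).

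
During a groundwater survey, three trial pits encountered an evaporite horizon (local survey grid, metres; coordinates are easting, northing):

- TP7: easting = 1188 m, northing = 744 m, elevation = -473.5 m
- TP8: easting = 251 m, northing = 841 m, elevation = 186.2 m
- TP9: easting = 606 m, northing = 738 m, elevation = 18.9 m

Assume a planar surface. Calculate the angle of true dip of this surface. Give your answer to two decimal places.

56.31°

Two edge vectors: TP7→TP8 = (-937, 97, 659.7), TP7→TP9 = (-582, -6, 492.4).
Normal n = (TP7→TP8) × (TP7→TP9) = (51721, 77433.4, 62076).
So ∂z/∂easting = −n_x/n_z = −0.83319 and ∂z/∂northing = −n_y/n_z = −1.24740.
Gradient magnitude |∇z| = √(a² + b²) = √(0.69420 + 1.55600) = 1.50007.
True dip = arctan(1.50007) = 56.31°, dipping toward NNE (azimuth ≈ 034°).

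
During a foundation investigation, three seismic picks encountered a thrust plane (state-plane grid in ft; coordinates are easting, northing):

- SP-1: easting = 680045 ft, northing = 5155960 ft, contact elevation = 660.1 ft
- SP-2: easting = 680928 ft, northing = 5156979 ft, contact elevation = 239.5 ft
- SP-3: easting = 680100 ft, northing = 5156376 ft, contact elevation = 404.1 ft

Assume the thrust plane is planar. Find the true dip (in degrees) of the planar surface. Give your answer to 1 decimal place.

35.3°

Two edge vectors: SP-1→SP-2 = (883, 1019, -420.6), SP-1→SP-3 = (55, 416, -256).
Normal n = (SP-1→SP-2) × (SP-1→SP-3) = (-85894.4, 202915, 311283).
So ∂z/∂easting = −n_x/n_z = 0.27594 and ∂z/∂northing = −n_y/n_z = −0.65187.
Gradient magnitude |∇z| = √(a² + b²) = √(0.07614 + 0.42493) = 0.70786.
True dip = arctan(0.70786) = 35.3°, dipping toward NNW (azimuth ≈ 337°).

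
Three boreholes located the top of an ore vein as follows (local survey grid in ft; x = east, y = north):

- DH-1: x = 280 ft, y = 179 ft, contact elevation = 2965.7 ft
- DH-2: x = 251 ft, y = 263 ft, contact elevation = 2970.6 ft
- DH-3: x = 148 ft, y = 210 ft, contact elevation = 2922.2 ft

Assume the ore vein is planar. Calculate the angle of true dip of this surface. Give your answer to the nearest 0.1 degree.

Let the plane be z = a·x + b·y + c.
DH-2−DH-1: −29a + 84b = 4.9;  DH-3−DH-1: −132a + 31b = −43.5.
Solving gives a = 0.37353, b = 0.18729.
Gradient magnitude |∇z| = √(a² + b²) = √(0.13952 + 0.03508) = 0.41785.
True dip = arctan(0.41785) = 22.7°, dipping toward WSW (azimuth ≈ 243°).

22.7°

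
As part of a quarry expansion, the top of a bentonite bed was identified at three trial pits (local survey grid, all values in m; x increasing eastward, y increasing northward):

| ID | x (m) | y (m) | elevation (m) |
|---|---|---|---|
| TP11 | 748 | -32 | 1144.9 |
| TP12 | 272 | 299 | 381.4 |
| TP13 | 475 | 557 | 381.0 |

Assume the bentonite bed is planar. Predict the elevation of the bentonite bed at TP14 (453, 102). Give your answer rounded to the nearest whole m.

730 m

Let the plane be z = a·x + b·y + c.
TP12−TP11: −476a + 331b = −763.5;  TP13−TP11: −273a + 589b = −763.9.
Solving gives a = 1.03605, b = −0.81674.
Then c = 1144.9 − a·748 − b·-32 = 343.80.
At (453, 102): z = 469.3 − 83.3 + 343.80 = 729.8 m.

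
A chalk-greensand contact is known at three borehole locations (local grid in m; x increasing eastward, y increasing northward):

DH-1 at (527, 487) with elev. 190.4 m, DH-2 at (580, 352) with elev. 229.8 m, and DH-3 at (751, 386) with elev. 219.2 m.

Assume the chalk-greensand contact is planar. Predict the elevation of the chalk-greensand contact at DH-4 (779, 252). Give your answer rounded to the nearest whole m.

258 m

Let the plane be z = a·x + b·y + c.
DH-2−DH-1: 53a − 135b = 39.4;  DH-3−DH-1: 224a − 101b = 28.8.
Solving gives a = −0.00367, b = −0.29329.
Then c = 190.4 − a·527 − b·487 = 335.17.
At (779, 252): z = −2.9 − 73.9 + 335.17 = 258.4 m.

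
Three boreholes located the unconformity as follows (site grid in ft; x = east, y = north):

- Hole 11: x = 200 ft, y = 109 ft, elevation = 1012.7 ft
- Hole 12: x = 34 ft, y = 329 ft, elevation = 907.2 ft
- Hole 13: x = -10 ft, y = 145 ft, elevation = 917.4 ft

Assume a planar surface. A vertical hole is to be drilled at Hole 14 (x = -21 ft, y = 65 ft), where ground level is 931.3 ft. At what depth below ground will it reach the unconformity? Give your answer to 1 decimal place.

6.0 ft

Let the plane be z = a·x + b·y + c.
Hole 12−Hole 11: −166a + 220b = −105.5;  Hole 13−Hole 11: −210a + 36b = −95.3.
Solving gives a = 0.42681, b = −0.15750.
Then c = 1012.7 − a·200 − b·109 = 944.51.
At (-21, 65): z_contact = −8.96 − 10.24 + 944.51 = 925.30 ft.
Depth below ground = 931.3 − 925.30 = 6.0 ft.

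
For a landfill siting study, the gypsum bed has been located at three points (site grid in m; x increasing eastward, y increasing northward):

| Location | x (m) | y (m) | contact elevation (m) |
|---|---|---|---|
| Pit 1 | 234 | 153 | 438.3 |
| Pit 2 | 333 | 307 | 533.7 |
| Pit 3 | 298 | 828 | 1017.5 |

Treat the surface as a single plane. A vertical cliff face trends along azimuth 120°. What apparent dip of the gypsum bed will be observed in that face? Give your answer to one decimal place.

39.6°

Let the plane be z = a·x + b·y + c.
Pit 2−Pit 1: 99a + 154b = 95.4;  Pit 3−Pit 1: 64a + 675b = 579.2.
Solving gives a = −0.43536, b = 0.89935.
Unit vector along 120° is (sin 120°, cos 120°) = (0.8660, -0.5000).
Slope in that direction = a·(0.8660) + b·(-0.5000) = −0.82671.
Apparent dip = arctan|0.82671| = 39.6° (true dip is 45.0°, so apparent ≤ true as expected).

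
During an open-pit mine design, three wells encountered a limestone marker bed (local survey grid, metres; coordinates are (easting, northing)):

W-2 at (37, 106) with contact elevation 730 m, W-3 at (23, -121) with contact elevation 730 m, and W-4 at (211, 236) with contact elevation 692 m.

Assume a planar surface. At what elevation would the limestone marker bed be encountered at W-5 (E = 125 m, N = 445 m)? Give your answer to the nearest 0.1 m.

Two edge vectors: W-2→W-3 = (-14, -227, 0), W-2→W-4 = (174, 130, -38).
Normal n = (W-2→W-3) × (W-2→W-4) = (8626, -532, 37678).
So ∂z/∂E = −n_x/n_z = −0.22894 and ∂z/∂N = −n_y/n_z = 0.01412.
Intercept c from W-2: 730 + 8.47 − 1.50 = 736.97.
At (125, 445): z = −28.6 + 6.3 + 736.97 = 714.6 m.

714.6 m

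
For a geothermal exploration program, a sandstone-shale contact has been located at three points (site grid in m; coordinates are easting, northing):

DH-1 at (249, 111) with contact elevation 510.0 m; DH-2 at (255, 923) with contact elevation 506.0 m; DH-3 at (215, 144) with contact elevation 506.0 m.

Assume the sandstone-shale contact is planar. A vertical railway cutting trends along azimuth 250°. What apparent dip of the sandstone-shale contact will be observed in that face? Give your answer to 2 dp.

Let the plane be z = a·easting + b·northing + c.
DH-2−DH-1: 6a + 812b = −4;  DH-3−DH-1: −34a + 33b = −4.
Solving gives a = 0.11206, b = −0.00575.
Unit vector along 250° is (sin 250°, cos 250°) = (-0.9397, -0.3420).
Slope in that direction = a·(-0.9397) + b·(-0.3420) = −0.10334.
Apparent dip = arctan|0.10334| = 5.90° (true dip is 6.4°, so apparent ≤ true as expected).

5.90°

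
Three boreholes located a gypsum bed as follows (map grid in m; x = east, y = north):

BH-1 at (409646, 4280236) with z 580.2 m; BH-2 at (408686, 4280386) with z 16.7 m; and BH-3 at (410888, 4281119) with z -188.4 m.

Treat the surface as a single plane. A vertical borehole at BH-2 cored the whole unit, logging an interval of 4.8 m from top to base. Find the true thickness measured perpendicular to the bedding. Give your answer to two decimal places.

Let the plane be z = a·x + b·y + c.
BH-2−BH-1: −960a + 150b = −563.5;  BH-3−BH-1: 1242a + 883b = −768.6.
Solving gives a = 0.36972, b = −1.39047.
|∇z| = √(a²+b²) = 1.43879, so dip δ = arctan(1.43879) = 55.20°.
True thickness = vertical thickness × cos δ = 4.8 × cos 55.20° = 2.74 m.

2.74 m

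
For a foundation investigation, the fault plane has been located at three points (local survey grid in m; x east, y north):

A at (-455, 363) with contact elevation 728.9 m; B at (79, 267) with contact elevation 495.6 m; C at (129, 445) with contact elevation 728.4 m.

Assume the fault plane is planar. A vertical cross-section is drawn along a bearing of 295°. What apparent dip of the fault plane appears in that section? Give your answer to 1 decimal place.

36.9°

Let the plane be z = a·x + b·y + c.
B−A: 534a − 96b = −233.3;  C−A: 584a + 82b = −0.5.
Solving gives a = −0.19207, b = 1.36182.
Unit vector along 295° is (sin 295°, cos 295°) = (-0.9063, 0.4226).
Slope in that direction = a·(-0.9063) + b·(0.4226) = 0.74960.
Apparent dip = arctan|0.74960| = 36.9° (true dip is 54.0°, so apparent ≤ true as expected).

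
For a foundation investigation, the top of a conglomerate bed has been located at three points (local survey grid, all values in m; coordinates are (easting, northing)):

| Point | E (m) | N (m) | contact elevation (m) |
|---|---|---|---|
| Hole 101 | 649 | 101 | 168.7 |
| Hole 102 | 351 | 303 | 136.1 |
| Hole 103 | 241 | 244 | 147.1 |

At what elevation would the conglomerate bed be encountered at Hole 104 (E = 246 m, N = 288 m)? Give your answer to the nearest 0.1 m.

139.5 m

Two edge vectors: Hole 101→Hole 102 = (-298, 202, -32.6), Hole 101→Hole 103 = (-408, 143, -21.6).
Normal n = (Hole 101→Hole 102) × (Hole 101→Hole 103) = (298.6, 6864, 39802).
So ∂z/∂E = −n_x/n_z = −0.00750 and ∂z/∂N = −n_y/n_z = −0.17245.
Intercept c from Hole 101: 168.7 + 4.87 + 17.42 = 190.99.
At (246, 288): z = −1.8 − 49.7 + 190.99 = 139.5 m.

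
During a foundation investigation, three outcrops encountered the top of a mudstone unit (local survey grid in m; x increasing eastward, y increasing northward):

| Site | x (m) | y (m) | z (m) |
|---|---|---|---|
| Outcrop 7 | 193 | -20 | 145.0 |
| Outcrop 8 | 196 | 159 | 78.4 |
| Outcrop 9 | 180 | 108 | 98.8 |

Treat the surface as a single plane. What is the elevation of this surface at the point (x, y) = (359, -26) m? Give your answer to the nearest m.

132 m

Two edge vectors: Outcrop 7→Outcrop 8 = (3, 179, -66.6), Outcrop 7→Outcrop 9 = (-13, 128, -46.2).
Normal n = (Outcrop 7→Outcrop 8) × (Outcrop 7→Outcrop 9) = (255, 1004.4, 2711).
So ∂z/∂x = −n_x/n_z = −0.09406 and ∂z/∂y = −n_y/n_z = −0.37049.
Intercept c from Outcrop 7: 145 + 18.15 − 7.41 = 155.74.
At (359, -26): z = −33.8 + 9.6 + 155.74 = 131.6 m.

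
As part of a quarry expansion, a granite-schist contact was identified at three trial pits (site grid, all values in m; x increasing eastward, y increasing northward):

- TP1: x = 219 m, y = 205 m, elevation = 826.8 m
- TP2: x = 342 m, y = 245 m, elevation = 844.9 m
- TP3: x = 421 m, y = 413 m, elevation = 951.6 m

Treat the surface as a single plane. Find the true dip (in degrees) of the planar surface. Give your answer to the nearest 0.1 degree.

33.9°

Let the plane be z = a·x + b·y + c.
TP2−TP1: 123a + 40b = 18.1;  TP3−TP1: 202a + 208b = 124.8.
Solving gives a = −0.07011, b = 0.66809.
Gradient magnitude |∇z| = √(a² + b²) = √(0.00492 + 0.44634) = 0.67176.
True dip = arctan(0.67176) = 33.9°, dipping toward S (azimuth ≈ 174°).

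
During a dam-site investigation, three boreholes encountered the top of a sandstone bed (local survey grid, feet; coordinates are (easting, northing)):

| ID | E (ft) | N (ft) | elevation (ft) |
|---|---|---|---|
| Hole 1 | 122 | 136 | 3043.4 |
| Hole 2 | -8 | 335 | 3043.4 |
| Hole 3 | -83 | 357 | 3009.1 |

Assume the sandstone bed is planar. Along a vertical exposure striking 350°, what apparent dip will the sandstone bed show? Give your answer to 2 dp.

Let the plane be z = a·E + b·N + c.
Hole 2−Hole 1: −130a + 199b = 0;  Hole 3−Hole 1: −205a + 221b = −34.3.
Solving gives a = 0.56574, b = 0.36958.
Unit vector along 350° is (sin 350°, cos 350°) = (-0.1736, 0.9848).
Slope in that direction = a·(-0.1736) + b·(0.9848) = 0.26573.
Apparent dip = arctan|0.26573| = 14.88° (true dip is 34.0°, so apparent ≤ true as expected).

14.88°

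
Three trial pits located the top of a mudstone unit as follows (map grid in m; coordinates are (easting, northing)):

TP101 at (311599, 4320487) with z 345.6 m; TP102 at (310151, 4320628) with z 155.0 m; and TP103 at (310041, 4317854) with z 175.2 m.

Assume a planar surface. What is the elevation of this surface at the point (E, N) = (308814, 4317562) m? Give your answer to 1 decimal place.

Let the plane be z = a·E + b·N + c.
TP102−TP101: −1448a + 141b = −190.6;  TP103−TP101: −1558a − 2633b = −170.4.
Solving gives a = 0.130417170, b = −0.012453457.
Then c = 345.6 − a·311599 − b·4320487 = 13512.74.
At (308814, 4317562): z = 40274.6 − 53768.6 + 13512.74 = 18.8 m.

18.8 m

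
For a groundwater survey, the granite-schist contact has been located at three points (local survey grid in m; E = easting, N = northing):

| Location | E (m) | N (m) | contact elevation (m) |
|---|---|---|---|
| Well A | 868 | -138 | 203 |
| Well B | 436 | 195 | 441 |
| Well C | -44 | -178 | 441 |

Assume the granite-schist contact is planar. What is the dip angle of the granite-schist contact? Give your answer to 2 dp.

24.26°

Two edge vectors: Well A→Well B = (-432, 333, 238), Well A→Well C = (-912, -40, 238).
Normal n = (Well A→Well B) × (Well A→Well C) = (88774, -114240, 320976).
So ∂z/∂E = −n_x/n_z = −0.27658 and ∂z/∂N = −n_y/n_z = 0.35591.
Gradient magnitude |∇z| = √(a² + b²) = √(0.07649 + 0.12668) = 0.45074.
True dip = arctan(0.45074) = 24.26°, dipping toward SE (azimuth ≈ 142°).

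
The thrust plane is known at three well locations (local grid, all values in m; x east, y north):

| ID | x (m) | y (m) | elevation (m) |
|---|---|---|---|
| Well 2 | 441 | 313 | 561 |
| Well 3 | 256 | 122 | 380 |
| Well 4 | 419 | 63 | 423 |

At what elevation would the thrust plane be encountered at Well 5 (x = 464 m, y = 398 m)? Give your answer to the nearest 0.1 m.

Two edge vectors: Well 2→Well 3 = (-185, -191, -181), Well 2→Well 4 = (-22, -250, -138).
Normal n = (Well 2→Well 3) × (Well 2→Well 4) = (-18892, -21548, 42048).
So ∂z/∂x = −n_x/n_z = 0.44930 and ∂z/∂y = −n_y/n_z = 0.51246.
Intercept c from Well 2: 561 − 198.14 − 160.40 = 202.46.
At (464, 398): z = 208.5 + 204.0 + 202.46 = 614.9 m.

614.9 m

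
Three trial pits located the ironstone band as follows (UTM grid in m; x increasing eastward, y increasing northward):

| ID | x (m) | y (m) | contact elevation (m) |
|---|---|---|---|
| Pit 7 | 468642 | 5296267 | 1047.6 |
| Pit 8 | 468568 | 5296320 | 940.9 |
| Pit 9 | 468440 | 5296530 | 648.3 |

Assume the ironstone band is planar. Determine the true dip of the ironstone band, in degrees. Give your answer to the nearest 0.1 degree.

Two edge vectors: Pit 7→Pit 8 = (-74, 53, -106.7), Pit 7→Pit 9 = (-202, 263, -399.3).
Normal n = (Pit 7→Pit 8) × (Pit 7→Pit 9) = (6899.2, -7994.8, -8756).
So ∂z/∂x = −n_x/n_z = 0.78794 and ∂z/∂y = −n_y/n_z = −0.91307.
Gradient magnitude |∇z| = √(a² + b²) = √(0.62085 + 0.83369) = 1.20604.
True dip = arctan(1.20604) = 50.3°, dipping toward NW (azimuth ≈ 319°).

50.3°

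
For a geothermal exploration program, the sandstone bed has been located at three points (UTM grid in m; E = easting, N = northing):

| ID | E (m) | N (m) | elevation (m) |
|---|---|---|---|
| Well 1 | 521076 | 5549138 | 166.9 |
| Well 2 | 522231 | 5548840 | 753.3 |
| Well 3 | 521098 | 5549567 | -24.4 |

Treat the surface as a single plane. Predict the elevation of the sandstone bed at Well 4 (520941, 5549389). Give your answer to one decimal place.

-2.3 m

Let the plane be z = a·E + b·N + c.
Well 2−Well 1: 1155a − 298b = 586.4;  Well 3−Well 1: 22a + 429b = −191.3.
Solving gives a = 0.387526765, b = −0.465793913.
Then c = 166.9 − a·521076 − b·5549138 = 2382990.71.
At (520941, 5549389): z = 201878.6 − 2584871.6 + 2382990.71 = -2.3 m.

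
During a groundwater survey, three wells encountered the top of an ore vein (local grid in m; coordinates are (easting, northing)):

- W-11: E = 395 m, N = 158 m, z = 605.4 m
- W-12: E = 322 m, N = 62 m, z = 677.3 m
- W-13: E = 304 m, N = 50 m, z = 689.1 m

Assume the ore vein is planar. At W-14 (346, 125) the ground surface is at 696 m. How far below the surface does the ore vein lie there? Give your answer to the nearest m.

58 m

Let the plane be z = a·E + b·N + c.
W-12−W-11: −73a − 96b = 71.9;  W-13−W-11: −91a − 108b = 83.7.
Solving gives a = −0.31690, b = −0.50798.
Then c = 605.4 − a·395 − b·158 = 810.84.
At (346, 125): z_contact = −109.6 − 63.5 + 810.84 = 637.7 m.
Depth below ground = 696 − 637.7 = 58 m.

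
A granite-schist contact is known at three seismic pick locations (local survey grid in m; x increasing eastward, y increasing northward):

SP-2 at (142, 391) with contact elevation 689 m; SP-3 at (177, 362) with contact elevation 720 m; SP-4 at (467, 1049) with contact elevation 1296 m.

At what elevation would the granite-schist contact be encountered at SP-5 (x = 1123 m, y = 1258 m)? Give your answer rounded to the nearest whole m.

2136 m

Let the plane be z = a·x + b·y + c.
SP-3−SP-2: 35a − 29b = 31;  SP-4−SP-2: 325a + 658b = 607.
Solving gives a = 1.17088, b = 0.34417.
Then c = 689 − a·142 − b·391 = 388.16.
At (1123, 1258): z = 1314.9 + 433.0 + 388.16 = 2136.0 m.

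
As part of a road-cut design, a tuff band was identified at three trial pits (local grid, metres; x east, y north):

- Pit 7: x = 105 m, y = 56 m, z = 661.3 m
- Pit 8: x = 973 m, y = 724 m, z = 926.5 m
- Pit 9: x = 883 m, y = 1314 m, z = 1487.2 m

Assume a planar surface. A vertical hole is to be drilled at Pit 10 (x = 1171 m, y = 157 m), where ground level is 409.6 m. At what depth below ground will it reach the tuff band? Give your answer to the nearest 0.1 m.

Two edge vectors: Pit 7→Pit 8 = (868, 668, 265.2), Pit 7→Pit 9 = (778, 1258, 825.9).
Normal n = (Pit 7→Pit 8) × (Pit 7→Pit 9) = (218079.6, -510555.6, 572240).
So ∂z/∂x = −n_x/n_z = −0.381098 and ∂z/∂y = −n_y/n_z = 0.892205.
Intercept c from Pit 7: 661.3 + 40.02 − 49.96 = 651.35.
At (1171, 157): z_contact = −446.27 + 140.08 + 651.35 = 345.16 m.
Depth below ground = 409.6 − 345.16 = 64.4 m.

64.4 m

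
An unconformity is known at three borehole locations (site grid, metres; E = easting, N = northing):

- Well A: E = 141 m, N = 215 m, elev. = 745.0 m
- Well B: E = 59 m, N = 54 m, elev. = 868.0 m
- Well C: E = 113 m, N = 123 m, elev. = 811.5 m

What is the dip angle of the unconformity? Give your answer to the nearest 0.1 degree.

34.7°

Two edge vectors: Well A→Well B = (-82, -161, 123), Well A→Well C = (-28, -92, 66.5).
Normal n = (Well A→Well B) × (Well A→Well C) = (609.5, 2009, 3036).
So ∂z/∂E = −n_x/n_z = −0.20076 and ∂z/∂N = −n_y/n_z = −0.66173.
Gradient magnitude |∇z| = √(a² + b²) = √(0.04030 + 0.43788) = 0.69151.
True dip = arctan(0.69151) = 34.7°, dipping toward NNE (azimuth ≈ 017°).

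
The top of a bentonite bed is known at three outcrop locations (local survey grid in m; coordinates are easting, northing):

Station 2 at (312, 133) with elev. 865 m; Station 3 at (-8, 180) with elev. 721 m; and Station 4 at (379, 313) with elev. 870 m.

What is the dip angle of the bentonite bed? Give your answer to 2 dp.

24.25°

Two edge vectors: Station 2→Station 3 = (-320, 47, -144), Station 2→Station 4 = (67, 180, 5).
Normal n = (Station 2→Station 3) × (Station 2→Station 4) = (26155, -8048, -60749).
So ∂z/∂easting = −n_x/n_z = 0.43054 and ∂z/∂northing = −n_y/n_z = −0.13248.
Gradient magnitude |∇z| = √(a² + b²) = √(0.18537 + 0.01755) = 0.45046.
True dip = arctan(0.45046) = 24.25°, dipping toward WNW (azimuth ≈ 287°).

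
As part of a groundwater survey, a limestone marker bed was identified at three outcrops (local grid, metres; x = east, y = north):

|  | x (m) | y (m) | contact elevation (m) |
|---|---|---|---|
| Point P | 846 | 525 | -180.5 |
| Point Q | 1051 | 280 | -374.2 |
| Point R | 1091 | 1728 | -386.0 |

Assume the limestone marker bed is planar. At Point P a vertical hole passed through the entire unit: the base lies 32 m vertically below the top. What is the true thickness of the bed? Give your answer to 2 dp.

Let the plane be z = a·x + b·y + c.
Point Q−Point P: 205a − 245b = −193.7;  Point R−Point P: 245a + 1203b = −205.5.
Solving gives a = −0.92411, b = 0.01738.
|∇z| = √(a²+b²) = 0.92427, so dip δ = arctan(0.92427) = 42.75°.
True thickness = vertical thickness × cos δ = 32 × cos 42.75° = 23.50 m.

23.50 m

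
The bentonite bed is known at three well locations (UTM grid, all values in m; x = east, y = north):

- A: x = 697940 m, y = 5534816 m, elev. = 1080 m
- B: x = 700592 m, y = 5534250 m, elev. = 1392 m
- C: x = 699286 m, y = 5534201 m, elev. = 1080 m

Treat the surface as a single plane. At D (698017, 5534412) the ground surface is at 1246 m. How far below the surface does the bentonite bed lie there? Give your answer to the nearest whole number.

Let the plane be z = a·x + b·y + c.
B−A: 2652a − 566b = 312;  C−A: 1346a − 615b = 0.
Solving gives a = 0.22076894, b = 0.48317885.
Then c = 1080 − a·697940 − b·5534816 = −2827309.51.
At (698017, 5534412): z_contact = 154100.5 + 2674110.8 − 2827309.51 = 901.8 m.
Depth below ground = 1246 − 901.8 = 344 m.

344 m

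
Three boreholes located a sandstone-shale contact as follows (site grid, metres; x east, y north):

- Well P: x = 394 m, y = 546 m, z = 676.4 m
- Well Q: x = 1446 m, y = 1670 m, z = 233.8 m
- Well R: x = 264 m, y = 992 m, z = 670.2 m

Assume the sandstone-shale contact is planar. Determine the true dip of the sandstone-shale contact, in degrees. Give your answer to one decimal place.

Two edge vectors: Well P→Well Q = (1052, 1124, -442.6), Well P→Well R = (-130, 446, -6.2).
Normal n = (Well P→Well Q) × (Well P→Well R) = (190430.8, 64060.4, 615312).
So ∂z/∂x = −n_x/n_z = −0.30949 and ∂z/∂y = −n_y/n_z = −0.10411.
Gradient magnitude |∇z| = √(a² + b²) = √(0.09578 + 0.01084) = 0.32653.
True dip = arctan(0.32653) = 18.1°, dipping toward ENE (azimuth ≈ 071°).

18.1°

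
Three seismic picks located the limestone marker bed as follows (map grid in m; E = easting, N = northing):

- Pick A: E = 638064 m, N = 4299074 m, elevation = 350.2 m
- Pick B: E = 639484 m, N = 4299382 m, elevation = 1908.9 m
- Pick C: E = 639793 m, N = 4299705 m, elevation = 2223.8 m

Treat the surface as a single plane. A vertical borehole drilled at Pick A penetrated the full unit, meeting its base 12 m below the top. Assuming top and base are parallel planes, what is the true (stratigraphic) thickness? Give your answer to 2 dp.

7.98 m

Let the plane be z = a·E + b·N + c.
Pick B−Pick A: 1420a + 308b = 1558.7;  Pick C−Pick A: 1729a + 631b = 1873.6.
Solving gives a = 1.11825, b = −0.09486.
|∇z| = √(a²+b²) = 1.12227, so dip δ = arctan(1.12227) = 48.30°.
True thickness = vertical thickness × cos δ = 12 × cos 48.30° = 7.98 m.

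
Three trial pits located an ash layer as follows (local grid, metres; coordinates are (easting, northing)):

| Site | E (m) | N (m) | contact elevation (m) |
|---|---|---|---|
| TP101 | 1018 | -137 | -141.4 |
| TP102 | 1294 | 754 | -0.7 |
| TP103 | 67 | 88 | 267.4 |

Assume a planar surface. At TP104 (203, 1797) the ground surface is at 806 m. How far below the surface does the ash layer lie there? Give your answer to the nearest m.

Two edge vectors: TP101→TP102 = (276, 891, 140.7), TP101→TP103 = (-951, 225, 408.8).
Normal n = (TP101→TP102) × (TP101→TP103) = (332583.3, -246634.5, 909441).
So ∂z/∂E = −n_x/n_z = −0.36570 and ∂z/∂N = −n_y/n_z = 0.27119.
Intercept c from TP101: -141.4 + 372.28 + 37.15 = 268.04.
At (203, 1797): z_contact = −74.2 + 487.3 + 268.04 = 681.1 m.
Depth below ground = 806 − 681.1 = 125 m.

125 m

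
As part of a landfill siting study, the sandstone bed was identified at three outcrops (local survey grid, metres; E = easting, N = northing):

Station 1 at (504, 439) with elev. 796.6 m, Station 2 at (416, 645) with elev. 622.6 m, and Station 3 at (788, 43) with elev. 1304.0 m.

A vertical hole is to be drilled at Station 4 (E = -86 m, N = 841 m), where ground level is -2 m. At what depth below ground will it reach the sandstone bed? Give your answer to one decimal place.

Two edge vectors: Station 1→Station 2 = (-88, 206, -174), Station 1→Station 3 = (284, -396, 507.4).
Normal n = (Station 1→Station 2) × (Station 1→Station 3) = (35620.4, -4764.8, -23656).
So ∂z/∂E = −n_x/n_z = 1.50577 and ∂z/∂N = −n_y/n_z = −0.20142.
Intercept c from Station 1: 796.6 − 758.91 + 88.42 = 126.12.
At (-86, 841): z_contact = −129.50 − 169.39 + 126.12 = -172.77 m.
Depth below ground = -2 − (-172.77) = 170.8 m.

170.8 m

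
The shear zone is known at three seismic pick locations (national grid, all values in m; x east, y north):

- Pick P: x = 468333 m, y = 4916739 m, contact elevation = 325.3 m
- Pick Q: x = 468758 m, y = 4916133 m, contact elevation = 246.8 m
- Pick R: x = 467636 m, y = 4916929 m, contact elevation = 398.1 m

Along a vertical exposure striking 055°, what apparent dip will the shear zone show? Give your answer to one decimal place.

1.7°

Two edge vectors: Pick P→Pick Q = (425, -606, -78.5), Pick P→Pick R = (-697, 190, 72.8).
Normal n = (Pick P→Pick Q) × (Pick P→Pick R) = (-29201.8, 23774.5, -341632).
So ∂z/∂x = −n_x/n_z = −0.08548 and ∂z/∂y = −n_y/n_z = 0.06959.
Unit vector along 055° is (sin 55°, cos 55°) = (0.8192, 0.5736).
Slope in that direction = a·(0.8192) + b·(0.5736) = −0.03010.
Apparent dip = arctan|0.03010| = 1.7° (true dip is 6.3°, so apparent ≤ true as expected).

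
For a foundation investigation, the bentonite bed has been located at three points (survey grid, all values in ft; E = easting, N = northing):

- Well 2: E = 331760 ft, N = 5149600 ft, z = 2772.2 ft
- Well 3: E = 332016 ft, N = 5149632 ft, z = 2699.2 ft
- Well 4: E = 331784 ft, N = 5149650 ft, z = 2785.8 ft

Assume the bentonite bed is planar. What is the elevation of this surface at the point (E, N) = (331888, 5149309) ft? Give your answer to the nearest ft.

Two edge vectors: Well 2→Well 3 = (256, 32, -73), Well 2→Well 4 = (24, 50, 13.6).
Normal n = (Well 2→Well 3) × (Well 2→Well 4) = (4085.2, -5233.6, 12032).
So ∂z/∂E = −n_x/n_z = −0.33952793 and ∂z/∂N = −n_y/n_z = 0.43497340.
Intercept c from Well 2: 2772.2 + 112641.78 − 2239939.04 = −2124525.06.
At (331888, 5149309): z = −112685.2 + 2239812.5 − 2124525.06 = 2602.2 ft.

2602 ft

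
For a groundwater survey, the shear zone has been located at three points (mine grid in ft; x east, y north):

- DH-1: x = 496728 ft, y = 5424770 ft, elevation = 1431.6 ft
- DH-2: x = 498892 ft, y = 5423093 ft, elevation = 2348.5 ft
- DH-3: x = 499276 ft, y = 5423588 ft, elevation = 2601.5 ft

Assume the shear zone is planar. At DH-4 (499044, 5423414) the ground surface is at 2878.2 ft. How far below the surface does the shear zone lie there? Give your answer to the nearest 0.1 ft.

Let the plane be z = a·x + b·y + c.
DH-2−DH-1: 2164a − 1677b = 916.9;  DH-3−DH-1: 2548a − 1182b = 1169.9.
Solving gives a = 0.511994592, b = 0.113927428.
Then c = 1431.6 − a·496728 − b·5424770 = −870920.54.
At (499044, 5423414): z_contact = 255507.83 + 617875.61 − 870920.54 = 2462.89 ft.
Depth below ground = 2878.2 − 2462.89 = 415.3 ft.

415.3 ft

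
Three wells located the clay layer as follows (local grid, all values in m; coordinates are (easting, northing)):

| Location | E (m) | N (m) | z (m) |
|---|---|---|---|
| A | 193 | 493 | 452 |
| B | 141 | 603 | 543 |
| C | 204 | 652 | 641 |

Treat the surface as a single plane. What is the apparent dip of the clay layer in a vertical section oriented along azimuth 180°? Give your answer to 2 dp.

48.81°

Let the plane be z = a·E + b·N + c.
B−A: −52a + 110b = 91;  C−A: 11a + 159b = 189.
Solving gives a = 0.66691, b = 1.14254.
Unit vector along 180° is (sin 180°, cos 180°) = (0.0000, -1.0000).
Slope in that direction = a·(0.0000) + b·(-1.0000) = −1.14254.
Apparent dip = arctan|1.14254| = 48.81° (true dip is 52.9°, so apparent ≤ true as expected).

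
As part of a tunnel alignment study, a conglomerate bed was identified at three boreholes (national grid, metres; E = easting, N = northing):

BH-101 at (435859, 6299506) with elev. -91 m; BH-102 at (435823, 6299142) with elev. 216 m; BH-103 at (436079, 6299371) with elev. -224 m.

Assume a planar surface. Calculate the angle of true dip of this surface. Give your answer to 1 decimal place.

Let the plane be z = a·E + b·N + c.
BH-102−BH-101: −36a − 364b = 307;  BH-103−BH-101: 220a − 135b = −133.
Solving gives a = −1.05789, b = −0.73878.
Gradient magnitude |∇z| = √(a² + b²) = √(1.11913 + 0.54580) = 1.29032.
True dip = arctan(1.29032) = 52.2°, dipping toward NE (azimuth ≈ 055°).

52.2°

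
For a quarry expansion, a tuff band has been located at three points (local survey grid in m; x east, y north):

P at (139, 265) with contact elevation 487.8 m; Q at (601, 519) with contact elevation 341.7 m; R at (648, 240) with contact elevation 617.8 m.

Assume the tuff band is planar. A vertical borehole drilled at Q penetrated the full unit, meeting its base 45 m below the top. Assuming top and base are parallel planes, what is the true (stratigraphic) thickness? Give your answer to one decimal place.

32.2 m

Let the plane be z = a·x + b·y + c.
Q−P: 462a + 254b = −146.1;  R−P: 509a − 25b = 130.
Solving gives a = 0.20852, b = −0.95448.
|∇z| = √(a²+b²) = 0.97699, so dip δ = arctan(0.97699) = 44.33°.
True thickness = vertical thickness × cos δ = 45 × cos 44.33° = 32.2 m.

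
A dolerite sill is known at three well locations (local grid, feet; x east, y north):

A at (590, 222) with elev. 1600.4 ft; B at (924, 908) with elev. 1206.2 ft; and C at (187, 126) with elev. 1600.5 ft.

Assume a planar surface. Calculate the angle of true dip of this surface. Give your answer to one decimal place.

Let the plane be z = a·x + b·y + c.
B−A: 334a + 686b = −394.2;  C−A: −403a − 96b = 0.1.
Solving gives a = 0.15456, b = −0.64989.
Gradient magnitude |∇z| = √(a² + b²) = √(0.02389 + 0.42236) = 0.66802.
True dip = arctan(0.66802) = 33.7°, dipping toward NNW (azimuth ≈ 347°).

33.7°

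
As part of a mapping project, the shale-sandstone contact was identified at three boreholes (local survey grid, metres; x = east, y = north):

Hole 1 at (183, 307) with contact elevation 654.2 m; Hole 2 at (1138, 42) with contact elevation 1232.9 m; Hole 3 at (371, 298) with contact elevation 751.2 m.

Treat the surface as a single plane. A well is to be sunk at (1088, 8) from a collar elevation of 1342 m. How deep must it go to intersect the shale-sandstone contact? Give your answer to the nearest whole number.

Two edge vectors: Hole 1→Hole 2 = (955, -265, 578.7), Hole 1→Hole 3 = (188, -9, 97).
Normal n = (Hole 1→Hole 2) × (Hole 1→Hole 3) = (-20496.7, 16160.6, 41225).
So ∂z/∂x = −n_x/n_z = 0.49719 and ∂z/∂y = −n_y/n_z = −0.39201.
Intercept c from Hole 1: 654.2 − 90.99 + 120.35 = 683.56.
At (1088, 8): z_contact = 540.9 − 3.1 + 683.56 = 1221.4 m.
Depth below ground = 1342 − 1221.4 = 121 m.

121 m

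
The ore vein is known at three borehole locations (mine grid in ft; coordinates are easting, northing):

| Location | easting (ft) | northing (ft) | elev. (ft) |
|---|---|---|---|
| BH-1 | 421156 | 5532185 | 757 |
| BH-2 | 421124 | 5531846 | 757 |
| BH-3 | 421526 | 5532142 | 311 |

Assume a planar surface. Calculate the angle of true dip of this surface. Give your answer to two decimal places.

Let the plane be z = a·easting + b·northing + c.
BH-2−BH-1: −32a − 339b = 0;  BH-3−BH-1: 370a − 43b = −446.
Solving gives a = −1.19233, b = 0.11255.
Gradient magnitude |∇z| = √(a² + b²) = √(1.42164 + 0.01267) = 1.19763.
True dip = arctan(1.19763) = 50.14°, dipping toward E (azimuth ≈ 095°).

50.14°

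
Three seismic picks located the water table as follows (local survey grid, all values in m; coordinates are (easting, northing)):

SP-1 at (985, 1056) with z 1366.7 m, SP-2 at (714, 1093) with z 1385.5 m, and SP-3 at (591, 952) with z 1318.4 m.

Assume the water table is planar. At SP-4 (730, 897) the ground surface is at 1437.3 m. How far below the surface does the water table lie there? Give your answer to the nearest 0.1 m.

Two edge vectors: SP-1→SP-2 = (-271, 37, 18.8), SP-1→SP-3 = (-394, -104, -48.3).
Normal n = (SP-1→SP-2) × (SP-1→SP-3) = (168.1, -20496.5, 42762).
So ∂z/∂E = −n_x/n_z = −0.003931 and ∂z/∂N = −n_y/n_z = 0.479316.
Intercept c from SP-1: 1366.7 + 3.87 − 506.16 = 864.41.
At (730, 897): z_contact = −2.87 + 429.95 + 864.41 = 1291.49 m.
Depth below ground = 1437.3 − 1291.49 = 145.8 m.

145.8 m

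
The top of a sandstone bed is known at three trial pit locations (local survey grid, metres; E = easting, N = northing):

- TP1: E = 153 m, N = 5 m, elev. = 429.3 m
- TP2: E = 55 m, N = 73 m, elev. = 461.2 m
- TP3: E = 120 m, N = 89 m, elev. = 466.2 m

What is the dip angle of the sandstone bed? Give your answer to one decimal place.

Two edge vectors: TP1→TP2 = (-98, 68, 31.9), TP1→TP3 = (-33, 84, 36.9).
Normal n = (TP1→TP2) × (TP1→TP3) = (-170.4, 2563.5, -5988).
So ∂z/∂E = −n_x/n_z = −0.02846 and ∂z/∂N = −n_y/n_z = 0.42811.
Gradient magnitude |∇z| = √(a² + b²) = √(0.00081 + 0.18327) = 0.42905.
True dip = arctan(0.42905) = 23.2°, dipping toward S (azimuth ≈ 176°).

23.2°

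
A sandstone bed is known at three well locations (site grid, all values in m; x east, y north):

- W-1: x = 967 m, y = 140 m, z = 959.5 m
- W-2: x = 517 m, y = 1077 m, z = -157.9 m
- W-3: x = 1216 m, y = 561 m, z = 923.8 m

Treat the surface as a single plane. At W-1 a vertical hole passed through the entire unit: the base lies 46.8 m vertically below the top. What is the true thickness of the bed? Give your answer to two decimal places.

29.29 m

Let the plane be z = a·x + b·y + c.
W-2−W-1: −450a + 937b = −1117.4;  W-3−W-1: 249a + 421b = −35.7.
Solving gives a = 1.03362, b = −0.69613.
|∇z| = √(a²+b²) = 1.24618, so dip δ = arctan(1.24618) = 51.25°.
True thickness = vertical thickness × cos δ = 46.8 × cos 51.25° = 29.29 m.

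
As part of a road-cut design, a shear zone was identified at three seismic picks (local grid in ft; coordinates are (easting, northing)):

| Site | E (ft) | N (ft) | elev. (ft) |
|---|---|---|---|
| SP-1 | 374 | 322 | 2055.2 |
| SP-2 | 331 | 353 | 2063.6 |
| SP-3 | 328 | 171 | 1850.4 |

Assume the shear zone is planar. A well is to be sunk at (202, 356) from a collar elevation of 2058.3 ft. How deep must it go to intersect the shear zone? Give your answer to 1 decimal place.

Let the plane be z = a·E + b·N + c.
SP-2−SP-1: −43a + 31b = 8.4;  SP-3−SP-1: −46a − 151b = −204.8.
Solving gives a = 0.64155, b = 1.16085.
Then c = 2055.2 − a·374 − b·322 = 1441.47.
At (202, 356): z_contact = 129.59 + 413.26 + 1441.47 = 1984.32 ft.
Depth below ground = 2058.3 − 1984.32 = 74.0 ft.

74.0 ft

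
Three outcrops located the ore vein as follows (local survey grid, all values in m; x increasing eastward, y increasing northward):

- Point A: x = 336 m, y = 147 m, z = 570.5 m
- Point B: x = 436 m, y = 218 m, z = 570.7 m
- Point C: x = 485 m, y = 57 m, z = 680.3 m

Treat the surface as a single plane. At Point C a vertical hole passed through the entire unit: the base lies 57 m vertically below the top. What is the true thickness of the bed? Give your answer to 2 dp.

46.98 m

Let the plane be z = a·x + b·y + c.
Point B−Point A: 100a + 71b = 0.2;  Point C−Point A: 149a − 90b = 109.8.
Solving gives a = 0.39909, b = −0.55928.
|∇z| = √(a²+b²) = 0.68707, so dip δ = arctan(0.68707) = 34.49°.
True thickness = vertical thickness × cos δ = 57 × cos 34.49° = 46.98 m.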